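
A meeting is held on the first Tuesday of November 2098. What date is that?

November 4, 2098

November 1, 2098 is a Saturday.
The first Tuesday is therefore November 4 (3 days later).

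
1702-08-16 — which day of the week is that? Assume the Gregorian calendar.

Doomsday rule: the anchor day for the 1700s is Sunday. For year 02: 2÷12 = 0 r 2, and 2÷4 = 0, so 0+2+0 = 2.
Sunday + 2 ≡ Tuesday — that's 1702's doomsday.
In August the doomsday date is Aug 8.
Aug 16 is 8 days after Aug 8; 8 mod 7 = 1, so Tuesday + 1 = Wednesday.

Wednesday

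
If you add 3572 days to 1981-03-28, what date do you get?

January 7, 1991

+365 (one year) → Mar 28, 1982 (3207 left).
+365 (one year) → Mar 28, 1983 (2842 left).
+366 (one year; includes Feb 29, 1984) → Mar 28, 1984 (2476 left).
+365 (one year) → Mar 28, 1985 (2111 left).
+365 (one year) → Mar 28, 1986 (1746 left).
+365 (one year) → Mar 28, 1987 (1381 left).
+366 (one year; includes Feb 29, 1988) → Mar 28, 1988 (1015 left).
+365 (one year) → Mar 28, 1989 (650 left).
+365 (one year) → Mar 28, 1990 (285 left).
Mar has 31 days: +4 → Apr 1, 1990 (281 left).
Apr has 30 days: +30 → May 1, 1990 (251 left).
May has 31 days: +31 → Jun 1, 1990 (220 left).
Jun has 30 days: +30 → Jul 1, 1990 (190 left).
Jul has 31 days: +31 → Aug 1, 1990 (159 left).
Aug has 31 days: +31 → Sep 1, 1990 (128 left).
Sep has 30 days: +30 → Oct 1, 1990 (98 left).
Oct has 31 days: +31 → Nov 1, 1990 (67 left).
Nov has 30 days: +30 → Dec 1, 1990 (37 left).
Dec has 31 days: +31 → Jan 1, 1991 (6 left).
+6 → Jan 7, 1991.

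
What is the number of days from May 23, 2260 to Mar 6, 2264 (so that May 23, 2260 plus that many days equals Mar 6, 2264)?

May 23, 2260 → May 23, 2261: 365 days.
May 23, 2261 → May 23, 2262: 365 days.
May 23, 2262 → May 23, 2263: 365 days.
May 23, 2263 → Jun 23, 2263: 31 days (May has 31).
Jun 23, 2263 → Jul 23, 2263: 30 days (June has 30).
Jul 23, 2263 → Aug 23, 2263: 31 days (July has 31).
Aug 23, 2263 → Sep 23, 2263: 31 days (August has 31).
Sep 23, 2263 → Oct 23, 2263: 30 days (September has 30).
Oct 23, 2263 → Nov 23, 2263: 31 days (October has 31).
Nov 23, 2263 → Dec 23, 2263: 30 days (November has 30).
Dec 23, 2263 → Jan 23, 2264: 31 days (December has 31).
Jan 23, 2264 → Feb 23, 2264: 31 days (January has 31).
Feb 23, 2264 → Mar 6, 2264: 12 days.
Total: 1383 days.

1383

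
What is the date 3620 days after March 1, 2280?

+365 (one year) → Mar 1, 2281 (3255 left).
+365 (one year) → Mar 1, 2282 (2890 left).
+365 (one year) → Mar 1, 2283 (2525 left).
+366 (one year; includes Feb 29, 2284) → Mar 1, 2284 (2159 left).
+365 (one year) → Mar 1, 2285 (1794 left).
+365 (one year) → Mar 1, 2286 (1429 left).
+365 (one year) → Mar 1, 2287 (1064 left).
+366 (one year; includes Feb 29, 2288) → Mar 1, 2288 (698 left).
+365 (one year) → Mar 1, 2289 (333 left).
Mar has 31 days: +31 → Apr 1, 2289 (302 left).
Apr has 30 days: +30 → May 1, 2289 (272 left).
May has 31 days: +31 → Jun 1, 2289 (241 left).
Jun has 30 days: +30 → Jul 1, 2289 (211 left).
Jul has 31 days: +31 → Aug 1, 2289 (180 left).
Aug has 31 days: +31 → Sep 1, 2289 (149 left).
Sep has 30 days: +30 → Oct 1, 2289 (119 left).
Oct has 31 days: +31 → Nov 1, 2289 (88 left).
Nov has 30 days: +30 → Dec 1, 2289 (58 left).
Dec has 31 days: +31 → Jan 1, 2290 (27 left).
+27 → Jan 28, 2290.

January 28, 2290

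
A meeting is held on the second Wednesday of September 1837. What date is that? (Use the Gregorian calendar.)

September 1, 1837 is a Friday.
The first Wednesday is therefore September 6 (5 days later).
The second Wednesday is 6 + 1×7 = September 13.

September 13, 1837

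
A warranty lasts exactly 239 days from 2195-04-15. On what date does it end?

Apr has 30 days: +16 → May 1, 2195 (223 left).
May has 31 days: +31 → Jun 1, 2195 (192 left).
Jun has 30 days: +30 → Jul 1, 2195 (162 left).
Jul has 31 days: +31 → Aug 1, 2195 (131 left).
Aug has 31 days: +31 → Sep 1, 2195 (100 left).
Sep has 30 days: +30 → Oct 1, 2195 (70 left).
Oct has 31 days: +31 → Nov 1, 2195 (39 left).
Nov has 30 days: +30 → Dec 1, 2195 (9 left).
+9 → Dec 10, 2195.

December 10, 2195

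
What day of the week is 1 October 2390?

Doomsday rule: the anchor day for the 2300s is Wednesday. For year 90: 90÷12 = 7 r 6, and 6÷4 = 1, so 7+6+1 = 14.
Wednesday + 14 ≡ Wednesday — that's 2390's doomsday.
In October the doomsday date is Oct 10.
Oct 1 is 9 days before Oct 10; 9 mod 7 = 2, so Wednesday − 2 = Monday.

Monday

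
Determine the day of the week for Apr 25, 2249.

January 1, 2249 is a Monday.
Jan 1, 2249 → Feb 1, 2249: 31 days (January has 31).
Feb 1, 2249 → Mar 1, 2249: 28 days (February has 28).
Mar 1, 2249 → Apr 1, 2249: 31 days (March has 31).
Apr 1, 2249 → Apr 25, 2249: 24 days.
Total: 114 days.
114 mod 7 = 2, so Monday + 2 = Wednesday.

Wednesday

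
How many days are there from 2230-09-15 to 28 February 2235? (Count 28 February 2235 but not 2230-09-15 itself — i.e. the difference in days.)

1627

Sep 15, 2230 → Sep 15, 2231: 365 days.
Sep 15, 2231 → Sep 15, 2232: 366 days (Feb 29, 2232 is in that span).
Sep 15, 2232 → Sep 15, 2233: 365 days.
Sep 15, 2233 → Sep 15, 2234: 365 days.
Sep 15, 2234 → Oct 15, 2234: 30 days (September has 30).
Oct 15, 2234 → Nov 15, 2234: 31 days (October has 31).
Nov 15, 2234 → Dec 15, 2234: 30 days (November has 30).
Dec 15, 2234 → Jan 15, 2235: 31 days (December has 31).
Jan 15, 2235 → Feb 15, 2235: 31 days (January has 31).
Feb 15, 2235 → Feb 28, 2235: 13 days.
Total: 1627 days.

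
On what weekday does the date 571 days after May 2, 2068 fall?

First find the weekday of May 2, 2068. Doomsday rule: the anchor day for the 2000s is Tuesday. For year 68: 68÷12 = 5 r 8, and 8÷4 = 2, so 5+8+2 = 15.
Tuesday + 15 ≡ Wednesday — that's 2068's doomsday.
In May the doomsday date is May 9.
May 2 is 7 days before May 9; 7 mod 7 = 0, so Wednesday − 0 = Wednesday.
571 mod 7 = 4, so 571 days after a Wednesday is Wednesday + 4 = Sunday.

Sunday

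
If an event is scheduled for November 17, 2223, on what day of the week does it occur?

Monday

January 1, 2223 is a Wednesday.
Jan 1, 2223 → Feb 1, 2223: 31 days (January has 31).
Feb 1, 2223 → Mar 1, 2223: 28 days (February has 28).
Mar 1, 2223 → Apr 1, 2223: 31 days (March has 31).
Apr 1, 2223 → May 1, 2223: 30 days (April has 30).
May 1, 2223 → Jun 1, 2223: 31 days (May has 31).
Jun 1, 2223 → Jul 1, 2223: 30 days (June has 30).
Jul 1, 2223 → Aug 1, 2223: 31 days (July has 31).
Aug 1, 2223 → Sep 1, 2223: 31 days (August has 31).
Sep 1, 2223 → Oct 1, 2223: 30 days (September has 30).
Oct 1, 2223 → Nov 1, 2223: 31 days (October has 31).
Nov 1, 2223 → Nov 17, 2223: 16 days.
Total: 320 days.
320 mod 7 = 5, so Wednesday + 5 = Monday.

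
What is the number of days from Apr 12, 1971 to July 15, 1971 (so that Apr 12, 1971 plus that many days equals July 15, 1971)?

Apr 12, 1971 → May 12, 1971: 30 days (April has 30).
May 12, 1971 → Jun 12, 1971: 31 days (May has 31).
Jun 12, 1971 → Jul 12, 1971: 30 days (June has 30).
Jul 12, 1971 → Jul 15, 1971: 3 days.
Total: 94 days.

94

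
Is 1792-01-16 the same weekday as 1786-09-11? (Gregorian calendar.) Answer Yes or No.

From Sep 11, 1786 to Jan 16, 1792 is 1953 days.
1953 mod 7 = 0, so they are the same weekday.
(Sep 11, 1786 is a Monday; Jan 16, 1792 is a Monday.)

Yes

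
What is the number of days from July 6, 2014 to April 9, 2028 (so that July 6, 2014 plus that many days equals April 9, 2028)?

5026

Jul 6, 2014 → Jul 6, 2015: 365 days.
Jul 6, 2015 → Jul 6, 2016: 366 days (Feb 29, 2016 is in that span).
Jul 6, 2016 → Jul 6, 2017: 365 days.
Jul 6, 2017 → Jul 6, 2018: 365 days.
Jul 6, 2018 → Jul 6, 2019: 365 days.
Jul 6, 2019 → Jul 6, 2020: 366 days (Feb 29, 2020 is in that span).
Jul 6, 2020 → Jul 6, 2021: 365 days.
Jul 6, 2021 → Jul 6, 2022: 365 days.
Jul 6, 2022 → Jul 6, 2023: 365 days.
Jul 6, 2023 → Jul 6, 2024: 366 days (Feb 29, 2024 is in that span).
Jul 6, 2024 → Jul 6, 2025: 365 days.
Jul 6, 2025 → Jul 6, 2026: 365 days.
Jul 6, 2026 → Jul 6, 2027: 365 days.
Jul 6, 2027 → Aug 6, 2027: 31 days (July has 31).
Aug 6, 2027 → Sep 6, 2027: 31 days (August has 31).
Sep 6, 2027 → Oct 6, 2027: 30 days (September has 30).
Oct 6, 2027 → Nov 6, 2027: 31 days (October has 31).
Nov 6, 2027 → Dec 6, 2027: 30 days (November has 30).
Dec 6, 2027 → Jan 6, 2028: 31 days (December has 31).
Jan 6, 2028 → Feb 6, 2028: 31 days (January has 31).
Feb 6, 2028 → Mar 6, 2028: 29 days (February has 29).
Mar 6, 2028 → Apr 6, 2028: 31 days (March has 31).
Apr 6, 2028 → Apr 9, 2028: 3 days.
Total: 5026 days.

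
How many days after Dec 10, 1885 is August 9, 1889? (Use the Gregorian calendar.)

1338

Dec 10, 1885 → Dec 10, 1886: 365 days.
Dec 10, 1886 → Dec 10, 1887: 365 days.
Dec 10, 1887 → Dec 10, 1888: 366 days (Feb 29, 1888 is in that span).
Dec 10, 1888 → Jan 10, 1889: 31 days (December has 31).
Jan 10, 1889 → Feb 10, 1889: 31 days (January has 31).
Feb 10, 1889 → Mar 10, 1889: 28 days (February has 28).
Mar 10, 1889 → Apr 10, 1889: 31 days (March has 31).
Apr 10, 1889 → May 10, 1889: 30 days (April has 30).
May 10, 1889 → Jun 10, 1889: 31 days (May has 31).
Jun 10, 1889 → Jul 10, 1889: 30 days (June has 30).
Jul 10, 1889 → Aug 9, 1889: 30 days.
Total: 1338 days.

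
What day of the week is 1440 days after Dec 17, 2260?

Saturday

Dec 17, 2260 is a Monday.
1440 mod 7 = 5, so 1440 days after a Monday is Monday + 5 = Saturday.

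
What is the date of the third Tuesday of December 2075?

December 1, 2075 is a Sunday.
The first Tuesday is therefore December 3 (2 days later).
The third Tuesday is 3 + 2×7 = December 17.

December 17, 2075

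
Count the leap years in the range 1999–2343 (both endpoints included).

Multiples of 4 in [1999,2343]: 86.
Of those, multiples of 100: 4 (not leap unless ÷400).
Multiples of 400: 1.
Leap years = 86 − 4 + 1 = 83.

83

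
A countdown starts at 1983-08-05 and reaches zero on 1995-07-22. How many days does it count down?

4369

Aug 5, 1983 → Aug 5, 1984: 366 days (Feb 29, 1984 is in that span).
Aug 5, 1984 → Aug 5, 1985: 365 days.
Aug 5, 1985 → Aug 5, 1986: 365 days.
Aug 5, 1986 → Aug 5, 1987: 365 days.
Aug 5, 1987 → Aug 5, 1988: 366 days (Feb 29, 1988 is in that span).
Aug 5, 1988 → Aug 5, 1989: 365 days.
Aug 5, 1989 → Aug 5, 1990: 365 days.
Aug 5, 1990 → Aug 5, 1991: 365 days.
Aug 5, 1991 → Aug 5, 1992: 366 days (Feb 29, 1992 is in that span).
Aug 5, 1992 → Aug 5, 1993: 365 days.
Aug 5, 1993 → Aug 5, 1994: 365 days.
Aug 5, 1994 → Sep 5, 1994: 31 days (August has 31).
Sep 5, 1994 → Oct 5, 1994: 30 days (September has 30).
Oct 5, 1994 → Nov 5, 1994: 31 days (October has 31).
Nov 5, 1994 → Dec 5, 1994: 30 days (November has 30).
Dec 5, 1994 → Jan 5, 1995: 31 days (December has 31).
Jan 5, 1995 → Feb 5, 1995: 31 days (January has 31).
Feb 5, 1995 → Mar 5, 1995: 28 days (February has 28).
Mar 5, 1995 → Apr 5, 1995: 31 days (March has 31).
Apr 5, 1995 → May 5, 1995: 30 days (April has 30).
May 5, 1995 → Jun 5, 1995: 31 days (May has 31).
Jun 5, 1995 → Jul 5, 1995: 30 days (June has 30).
Jul 5, 1995 → Jul 22, 1995: 17 days.
Total: 4369 days.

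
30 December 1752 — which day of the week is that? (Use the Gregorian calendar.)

Saturday

Doomsday rule: the anchor day for the 1700s is Sunday. For year 52: 52÷12 = 4 r 4, and 4÷4 = 1, so 4+4+1 = 9.
Sunday + 9 ≡ Tuesday — that's 1752's doomsday.
In December the doomsday date is Dec 12.
Dec 30 is 18 days after Dec 12; 18 mod 7 = 4, so Tuesday + 4 = Saturday.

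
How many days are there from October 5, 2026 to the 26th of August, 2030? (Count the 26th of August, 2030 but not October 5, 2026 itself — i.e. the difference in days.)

Oct 5, 2026 → Oct 5, 2027: 365 days.
Oct 5, 2027 → Oct 5, 2028: 366 days (Feb 29, 2028 is in that span).
Oct 5, 2028 → Oct 5, 2029: 365 days.
Oct 5, 2029 → Nov 5, 2029: 31 days (October has 31).
Nov 5, 2029 → Dec 5, 2029: 30 days (November has 30).
Dec 5, 2029 → Jan 5, 2030: 31 days (December has 31).
Jan 5, 2030 → Feb 5, 2030: 31 days (January has 31).
Feb 5, 2030 → Mar 5, 2030: 28 days (February has 28).
Mar 5, 2030 → Apr 5, 2030: 31 days (March has 31).
Apr 5, 2030 → May 5, 2030: 30 days (April has 30).
May 5, 2030 → Jun 5, 2030: 31 days (May has 31).
Jun 5, 2030 → Jul 5, 2030: 30 days (June has 30).
Jul 5, 2030 → Aug 5, 2030: 31 days (July has 31).
Aug 5, 2030 → Aug 26, 2030: 21 days.
Total: 1421 days.

1421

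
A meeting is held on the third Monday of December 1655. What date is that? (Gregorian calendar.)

December 1, 1655 is a Wednesday.
The first Monday is therefore December 6 (5 days later).
The third Monday is 6 + 2×7 = December 20.

December 20, 1655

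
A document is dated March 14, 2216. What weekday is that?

Thursday

Doomsday rule: the anchor day for the 2200s is Friday. For year 16: 16÷12 = 1 r 4, and 4÷4 = 1, so 1+4+1 = 6.
Friday + 6 ≡ Thursday — that's 2216's doomsday.
In March the doomsday date is Mar 14.
Mar 14 is the doomsday itself: Thursday.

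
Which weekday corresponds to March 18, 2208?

Doomsday rule: the anchor day for the 2200s is Friday. For year 08: 8÷12 = 0 r 8, and 8÷4 = 2, so 0+8+2 = 10.
Friday + 10 ≡ Monday — that's 2208's doomsday.
In March the doomsday date is Mar 14.
Mar 18 is 4 days after Mar 14; 4 mod 7 = 4, so Monday + 4 = Friday.

Friday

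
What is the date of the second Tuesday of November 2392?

November 10, 2392

November 1, 2392 is a Sunday.
The first Tuesday is therefore November 3 (2 days later).
The second Tuesday is 3 + 1×7 = November 10.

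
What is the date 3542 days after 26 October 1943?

+366 (one year; includes Feb 29, 1944) → Oct 26, 1944 (3176 left).
+365 (one year) → Oct 26, 1945 (2811 left).
+365 (one year) → Oct 26, 1946 (2446 left).
+365 (one year) → Oct 26, 1947 (2081 left).
+366 (one year; includes Feb 29, 1948) → Oct 26, 1948 (1715 left).
+365 (one year) → Oct 26, 1949 (1350 left).
+365 (one year) → Oct 26, 1950 (985 left).
+365 (one year) → Oct 26, 1951 (620 left).
+366 (one year; includes Feb 29, 1952) → Oct 26, 1952 (254 left).
Oct has 31 days: +6 → Nov 1, 1952 (248 left).
Nov has 30 days: +30 → Dec 1, 1952 (218 left).
Dec has 31 days: +31 → Jan 1, 1953 (187 left).
Jan has 31 days: +31 → Feb 1, 1953 (156 left).
Feb has 28 days: +28 → Mar 1, 1953 (128 left).
Mar has 31 days: +31 → Apr 1, 1953 (97 left).
Apr has 30 days: +30 → May 1, 1953 (67 left).
May has 31 days: +31 → Jun 1, 1953 (36 left).
Jun has 30 days: +30 → Jul 1, 1953 (6 left).
+6 → Jul 7, 1953.

July 7, 1953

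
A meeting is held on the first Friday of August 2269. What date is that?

August 1, 2269 is a Sunday.
The first Friday is therefore August 6 (5 days later).

August 6, 2269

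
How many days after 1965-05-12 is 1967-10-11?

882

May 12, 1965 → May 12, 1966: 365 days.
May 12, 1966 → May 12, 1967: 365 days.
May 12, 1967 → Jun 12, 1967: 31 days (May has 31).
Jun 12, 1967 → Jul 12, 1967: 30 days (June has 30).
Jul 12, 1967 → Aug 12, 1967: 31 days (July has 31).
Aug 12, 1967 → Sep 12, 1967: 31 days (August has 31).
Sep 12, 1967 → Oct 11, 1967: 29 days.
Total: 882 days.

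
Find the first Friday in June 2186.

June 2, 2186

June 1, 2186 is a Thursday.
The first Friday is therefore June 2 (1 days later).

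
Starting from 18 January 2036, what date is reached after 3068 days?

June 12, 2044

+366 (one year; includes Feb 29, 2036) → Jan 18, 2037 (2702 left).
+365 (one year) → Jan 18, 2038 (2337 left).
+365 (one year) → Jan 18, 2039 (1972 left).
+365 (one year) → Jan 18, 2040 (1607 left).
+366 (one year; includes Feb 29, 2040) → Jan 18, 2041 (1241 left).
+365 (one year) → Jan 18, 2042 (876 left).
+365 (one year) → Jan 18, 2043 (511 left).
+365 (one year) → Jan 18, 2044 (146 left).
Jan has 31 days: +14 → Feb 1, 2044 (132 left).
Feb has 29 days: +29 → Mar 1, 2044 (103 left).
Mar has 31 days: +31 → Apr 1, 2044 (72 left).
Apr has 30 days: +30 → May 1, 2044 (42 left).
May has 31 days: +31 → Jun 1, 2044 (11 left).
+11 → Jun 12, 2044.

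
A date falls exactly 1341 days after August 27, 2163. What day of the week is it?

Aug 27, 2163 is a Saturday.
1341 mod 7 = 4, so 1341 days after a Saturday is Saturday + 4 = Wednesday.

Wednesday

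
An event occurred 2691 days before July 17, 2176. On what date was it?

−366 (one year; includes Feb 29, 2176) → Jul 17, 2175 (2325 left).
−365 (one year) → Jul 17, 2174 (1960 left).
−365 (one year) → Jul 17, 2173 (1595 left).
−365 (one year) → Jul 17, 2172 (1230 left).
−366 (one year; includes Feb 29, 2172) → Jul 17, 2171 (864 left).
−365 (one year) → Jul 17, 2170 (499 left).
−365 (one year) → Jul 17, 2169 (134 left).
−17 → Jun 30, 2169 (end of Jun, 30 days; 117 left).
−30 → May 31, 2169 (end of May, 31 days; 87 left).
−31 → Apr 30, 2169 (end of Apr, 30 days; 56 left).
−30 → Mar 31, 2169 (end of Mar, 31 days; 26 left).
−26 → Mar 5, 2169.

March 5, 2169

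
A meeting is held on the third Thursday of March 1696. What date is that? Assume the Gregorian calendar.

March 1, 1696 is a Thursday.
The first Thursday is therefore March 1 (same day).
The third Thursday is 1 + 2×7 = March 15.

March 15, 1696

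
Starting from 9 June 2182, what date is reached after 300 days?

April 5, 2183

Jun has 30 days: +22 → Jul 1, 2182 (278 left).
Jul has 31 days: +31 → Aug 1, 2182 (247 left).
Aug has 31 days: +31 → Sep 1, 2182 (216 left).
Sep has 30 days: +30 → Oct 1, 2182 (186 left).
Oct has 31 days: +31 → Nov 1, 2182 (155 left).
Nov has 30 days: +30 → Dec 1, 2182 (125 left).
Dec has 31 days: +31 → Jan 1, 2183 (94 left).
Jan has 31 days: +31 → Feb 1, 2183 (63 left).
Feb has 28 days: +28 → Mar 1, 2183 (35 left).
Mar has 31 days: +31 → Apr 1, 2183 (4 left).
+4 → Apr 5, 2183.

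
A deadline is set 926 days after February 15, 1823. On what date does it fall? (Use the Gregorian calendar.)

+365 (one year) → Feb 15, 1824 (561 left).
+366 (one year; includes Feb 29, 1824) → Feb 15, 1825 (195 left).
Feb has 28 days: +14 → Mar 1, 1825 (181 left).
Mar has 31 days: +31 → Apr 1, 1825 (150 left).
Apr has 30 days: +30 → May 1, 1825 (120 left).
May has 31 days: +31 → Jun 1, 1825 (89 left).
Jun has 30 days: +30 → Jul 1, 1825 (59 left).
Jul has 31 days: +31 → Aug 1, 1825 (28 left).
+28 → Aug 29, 1825.

August 29, 1825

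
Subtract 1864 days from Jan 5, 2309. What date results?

−366 (one year; includes Feb 29, 2308) → Jan 5, 2308 (1498 left).
−365 (one year) → Jan 5, 2307 (1133 left).
−365 (one year) → Jan 5, 2306 (768 left).
−365 (one year) → Jan 5, 2305 (403 left).
−366 (one year; includes Feb 29, 2304) → Jan 5, 2304 (37 left).
−5 → Dec 31, 2303 (end of Dec, 31 days; 32 left).
−31 → Nov 30, 2303 (end of Nov, 30 days; 1 left).
−1 → Nov 29, 2303.

November 29, 2303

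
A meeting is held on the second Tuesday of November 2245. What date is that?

November 11, 2245

November 1, 2245 is a Saturday.
The first Tuesday is therefore November 4 (3 days later).
The second Tuesday is 4 + 1×7 = November 11.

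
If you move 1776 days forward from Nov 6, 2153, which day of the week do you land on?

First find the weekday of Nov 6, 2153. Doomsday rule: the anchor day for the 2100s is Sunday. For year 53: 53÷12 = 4 r 5, and 5÷4 = 1, so 4+5+1 = 10.
Sunday + 10 ≡ Wednesday — that's 2153's doomsday.
In November the doomsday date is Nov 7.
Nov 6 is 1 day before Nov 7; 1 mod 7 = 1, so Wednesday − 1 = Tuesday.
1776 mod 7 = 5, so 1776 days after a Tuesday is Tuesday + 5 = Sunday.

Sunday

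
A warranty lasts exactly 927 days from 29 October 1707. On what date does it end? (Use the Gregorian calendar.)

+366 (one year; includes Feb 29, 1708) → Oct 29, 1708 (561 left).
+365 (one year) → Oct 29, 1709 (196 left).
Oct has 31 days: +3 → Nov 1, 1709 (193 left).
Nov has 30 days: +30 → Dec 1, 1709 (163 left).
Dec has 31 days: +31 → Jan 1, 1710 (132 left).
Jan has 31 days: +31 → Feb 1, 1710 (101 left).
Feb has 28 days: +28 → Mar 1, 1710 (73 left).
Mar has 31 days: +31 → Apr 1, 1710 (42 left).
Apr has 30 days: +30 → May 1, 1710 (12 left).
+12 → May 13, 1710.

May 13, 1710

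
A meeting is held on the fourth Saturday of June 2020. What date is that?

June 27, 2020

June 1, 2020 is a Monday.
The first Saturday is therefore June 6 (5 days later).
The fourth Saturday is 6 + 3×7 = June 27.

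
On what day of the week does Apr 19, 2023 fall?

Wednesday

January 1, 2023 is a Sunday.
Jan 1, 2023 → Feb 1, 2023: 31 days (January has 31).
Feb 1, 2023 → Mar 1, 2023: 28 days (February has 28).
Mar 1, 2023 → Apr 1, 2023: 31 days (March has 31).
Apr 1, 2023 → Apr 19, 2023: 18 days.
Total: 108 days.
108 mod 7 = 3, so Sunday + 3 = Wednesday.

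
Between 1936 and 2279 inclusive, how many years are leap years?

84

Multiples of 4 in [1936,2279]: 86.
Of those, multiples of 100: 3 (not leap unless ÷400).
Multiples of 400: 1.
Leap years = 86 − 3 + 1 = 84.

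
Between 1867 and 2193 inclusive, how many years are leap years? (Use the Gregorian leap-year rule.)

Multiples of 4 in [1867,2193]: 82.
Of those, multiples of 100: 3 (not leap unless ÷400).
Multiples of 400: 1.
Leap years = 82 − 3 + 1 = 80.

80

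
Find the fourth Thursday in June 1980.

June 26, 1980

June 1, 1980 is a Sunday.
The first Thursday is therefore June 5 (4 days later).
The fourth Thursday is 5 + 3×7 = June 26.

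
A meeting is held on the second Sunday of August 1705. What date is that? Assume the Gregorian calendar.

August 9, 1705

August 1, 1705 is a Saturday.
The first Sunday is therefore August 2 (1 days later).
The second Sunday is 2 + 1×7 = August 9.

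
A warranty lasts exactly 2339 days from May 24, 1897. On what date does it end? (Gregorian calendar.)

October 20, 1903

+365 (one year) → May 24, 1898 (1974 left).
+365 (one year) → May 24, 1899 (1609 left).
+365 (one year) → May 24, 1900 (1244 left).
+365 (one year) → May 24, 1901 (879 left).
+365 (one year) → May 24, 1902 (514 left).
+365 (one year) → May 24, 1903 (149 left).
May has 31 days: +8 → Jun 1, 1903 (141 left).
Jun has 30 days: +30 → Jul 1, 1903 (111 left).
Jul has 31 days: +31 → Aug 1, 1903 (80 left).
Aug has 31 days: +31 → Sep 1, 1903 (49 left).
Sep has 30 days: +30 → Oct 1, 1903 (19 left).
+19 → Oct 20, 1903.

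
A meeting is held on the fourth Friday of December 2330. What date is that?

December 1, 2330 is a Monday.
The first Friday is therefore December 5 (4 days later).
The fourth Friday is 5 + 3×7 = December 26.

December 26, 2330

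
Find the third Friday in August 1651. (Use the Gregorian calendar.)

August 1, 1651 is a Tuesday.
The first Friday is therefore August 4 (3 days later).
The third Friday is 4 + 2×7 = August 18.

August 18, 1651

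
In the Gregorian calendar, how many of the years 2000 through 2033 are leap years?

Multiples of 4 in [2000,2033]: 9.
Of those, multiples of 100: 1 (not leap unless ÷400).
Multiples of 400: 1.
Leap years = 9 − 1 + 1 = 9.

9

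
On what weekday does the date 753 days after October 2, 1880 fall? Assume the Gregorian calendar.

First find the weekday of Oct 2, 1880. Doomsday rule: the anchor day for the 1800s is Friday. For year 80: 80÷12 = 6 r 8, and 8÷4 = 2, so 6+8+2 = 16.
Friday + 16 ≡ Sunday — that's 1880's doomsday.
In October the doomsday date is Oct 10.
Oct 2 is 8 days before Oct 10; 8 mod 7 = 1, so Sunday − 1 = Saturday.
753 mod 7 = 4, so 753 days after a Saturday is Saturday + 4 = Wednesday.

Wednesday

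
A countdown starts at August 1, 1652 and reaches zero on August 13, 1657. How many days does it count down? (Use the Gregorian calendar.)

Aug 1, 1652 → Aug 1, 1653: 365 days.
Aug 1, 1653 → Aug 1, 1654: 365 days.
Aug 1, 1654 → Aug 1, 1655: 365 days.
Aug 1, 1655 → Aug 1, 1656: 366 days (Feb 29, 1656 is in that span).
Aug 1, 1656 → Sep 1, 1656: 31 days (August has 31).
Sep 1, 1656 → Oct 1, 1656: 30 days (September has 30).
Oct 1, 1656 → Nov 1, 1656: 31 days (October has 31).
Nov 1, 1656 → Dec 1, 1656: 30 days (November has 30).
Dec 1, 1656 → Jan 1, 1657: 31 days (December has 31).
Jan 1, 1657 → Feb 1, 1657: 31 days (January has 31).
Feb 1, 1657 → Mar 1, 1657: 28 days (February has 28).
Mar 1, 1657 → Apr 1, 1657: 31 days (March has 31).
Apr 1, 1657 → May 1, 1657: 30 days (April has 30).
May 1, 1657 → Jun 1, 1657: 31 days (May has 31).
Jun 1, 1657 → Jul 1, 1657: 30 days (June has 30).
Jul 1, 1657 → Aug 1, 1657: 31 days (July has 31).
Aug 1, 1657 → Aug 13, 1657: 12 days.
Total: 1838 days.

1838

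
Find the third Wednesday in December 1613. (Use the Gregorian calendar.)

December 1, 1613 is a Sunday.
The first Wednesday is therefore December 4 (3 days later).
The third Wednesday is 4 + 2×7 = December 18.

December 18, 1613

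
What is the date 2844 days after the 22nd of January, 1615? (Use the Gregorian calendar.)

+365 (one year) → Jan 22, 1616 (2479 left).
+366 (one year; includes Feb 29, 1616) → Jan 22, 1617 (2113 left).
+365 (one year) → Jan 22, 1618 (1748 left).
+365 (one year) → Jan 22, 1619 (1383 left).
+365 (one year) → Jan 22, 1620 (1018 left).
+366 (one year; includes Feb 29, 1620) → Jan 22, 1621 (652 left).
+365 (one year) → Jan 22, 1622 (287 left).
Jan has 31 days: +10 → Feb 1, 1622 (277 left).
Feb has 28 days: +28 → Mar 1, 1622 (249 left).
Mar has 31 days: +31 → Apr 1, 1622 (218 left).
Apr has 30 days: +30 → May 1, 1622 (188 left).
May has 31 days: +31 → Jun 1, 1622 (157 left).
Jun has 30 days: +30 → Jul 1, 1622 (127 left).
Jul has 31 days: +31 → Aug 1, 1622 (96 left).
Aug has 31 days: +31 → Sep 1, 1622 (65 left).
Sep has 30 days: +30 → Oct 1, 1622 (35 left).
Oct has 31 days: +31 → Nov 1, 1622 (4 left).
+4 → Nov 5, 1622.

November 5, 1622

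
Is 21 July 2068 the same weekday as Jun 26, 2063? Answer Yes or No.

From Jun 26, 2063 to Jul 21, 2068 is 1852 days.
1852 mod 7 = 4, so they are different weekdays.
(Jun 26, 2063 is a Tuesday; Jul 21, 2068 is a Saturday.)

No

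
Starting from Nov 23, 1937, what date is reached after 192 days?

June 3, 1938

Nov has 30 days: +8 → Dec 1, 1937 (184 left).
Dec has 31 days: +31 → Jan 1, 1938 (153 left).
Jan has 31 days: +31 → Feb 1, 1938 (122 left).
Feb has 28 days: +28 → Mar 1, 1938 (94 left).
Mar has 31 days: +31 → Apr 1, 1938 (63 left).
Apr has 30 days: +30 → May 1, 1938 (33 left).
May has 31 days: +31 → Jun 1, 1938 (2 left).
+2 → Jun 3, 1938.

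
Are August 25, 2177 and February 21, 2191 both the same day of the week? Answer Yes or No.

Yes

From Aug 25, 2177 to Feb 21, 2191 is 4928 days.
4928 mod 7 = 0, so they are the same weekday.
(Aug 25, 2177 is a Monday; Feb 21, 2191 is a Monday.)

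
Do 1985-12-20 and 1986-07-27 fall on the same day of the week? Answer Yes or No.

From Dec 20, 1985 to Jul 27, 1986 is 219 days.
219 mod 7 = 2, so they are different weekdays.
(Dec 20, 1985 is a Friday; Jul 27, 1986 is a Sunday.)

No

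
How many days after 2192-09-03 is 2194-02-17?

Sep 3, 2192 → Sep 3, 2193: 365 days.
Sep 3, 2193 → Oct 3, 2193: 30 days (September has 30).
Oct 3, 2193 → Nov 3, 2193: 31 days (October has 31).
Nov 3, 2193 → Dec 3, 2193: 30 days (November has 30).
Dec 3, 2193 → Jan 3, 2194: 31 days (December has 31).
Jan 3, 2194 → Feb 3, 2194: 31 days (January has 31).
Feb 3, 2194 → Feb 17, 2194: 14 days.
Total: 532 days.

532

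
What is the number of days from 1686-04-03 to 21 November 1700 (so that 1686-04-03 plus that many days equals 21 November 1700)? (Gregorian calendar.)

5345

Apr 3, 1686 → Apr 3, 1687: 365 days.
Apr 3, 1687 → Apr 3, 1688: 366 days (Feb 29, 1688 is in that span).
Apr 3, 1688 → Apr 3, 1689: 365 days.
Apr 3, 1689 → Apr 3, 1690: 365 days.
Apr 3, 1690 → Apr 3, 1691: 365 days.
Apr 3, 1691 → Apr 3, 1692: 366 days (Feb 29, 1692 is in that span).
Apr 3, 1692 → Apr 3, 1693: 365 days.
Apr 3, 1693 → Apr 3, 1694: 365 days.
Apr 3, 1694 → Apr 3, 1695: 365 days.
Apr 3, 1695 → Apr 3, 1696: 366 days (Feb 29, 1696 is in that span).
Apr 3, 1696 → Apr 3, 1697: 365 days.
Apr 3, 1697 → Apr 3, 1698: 365 days.
Apr 3, 1698 → Apr 3, 1699: 365 days.
Apr 3, 1699 → Apr 3, 1700: 365 days.
Apr 3, 1700 → May 3, 1700: 30 days (April has 30).
May 3, 1700 → Jun 3, 1700: 31 days (May has 31).
Jun 3, 1700 → Jul 3, 1700: 30 days (June has 30).
Jul 3, 1700 → Aug 3, 1700: 31 days (July has 31).
Aug 3, 1700 → Sep 3, 1700: 31 days (August has 31).
Sep 3, 1700 → Oct 3, 1700: 30 days (September has 30).
Oct 3, 1700 → Nov 3, 1700: 31 days (October has 31).
Nov 3, 1700 → Nov 21, 1700: 18 days.
Total: 5345 days.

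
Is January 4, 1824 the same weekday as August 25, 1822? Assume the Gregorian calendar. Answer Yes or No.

Yes

From Aug 25, 1822 to Jan 4, 1824 is 497 days.
497 mod 7 = 0, so they are the same weekday.
(Aug 25, 1822 is a Sunday; Jan 4, 1824 is a Sunday.)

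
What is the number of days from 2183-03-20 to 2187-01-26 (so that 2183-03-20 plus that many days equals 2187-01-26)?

Mar 20, 2183 → Mar 20, 2184: 366 days (Feb 29, 2184 is in that span).
Mar 20, 2184 → Mar 20, 2185: 365 days.
Mar 20, 2185 → Mar 20, 2186: 365 days.
Mar 20, 2186 → Apr 20, 2186: 31 days (March has 31).
Apr 20, 2186 → May 20, 2186: 30 days (April has 30).
May 20, 2186 → Jun 20, 2186: 31 days (May has 31).
Jun 20, 2186 → Jul 20, 2186: 30 days (June has 30).
Jul 20, 2186 → Aug 20, 2186: 31 days (July has 31).
Aug 20, 2186 → Sep 20, 2186: 31 days (August has 31).
Sep 20, 2186 → Oct 20, 2186: 30 days (September has 30).
Oct 20, 2186 → Nov 20, 2186: 31 days (October has 31).
Nov 20, 2186 → Dec 20, 2186: 30 days (November has 30).
Dec 20, 2186 → Jan 20, 2187: 31 days (December has 31).
Jan 20, 2187 → Jan 26, 2187: 6 days.
Total: 1408 days.

1408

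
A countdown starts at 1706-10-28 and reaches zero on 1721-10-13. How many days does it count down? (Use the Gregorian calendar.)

5464

Oct 28, 1706 → Oct 28, 1707: 365 days.
Oct 28, 1707 → Oct 28, 1708: 366 days (Feb 29, 1708 is in that span).
Oct 28, 1708 → Oct 28, 1709: 365 days.
Oct 28, 1709 → Oct 28, 1710: 365 days.
Oct 28, 1710 → Oct 28, 1711: 365 days.
Oct 28, 1711 → Oct 28, 1712: 366 days (Feb 29, 1712 is in that span).
Oct 28, 1712 → Oct 28, 1713: 365 days.
Oct 28, 1713 → Oct 28, 1714: 365 days.
Oct 28, 1714 → Oct 28, 1715: 365 days.
Oct 28, 1715 → Oct 28, 1716: 366 days (Feb 29, 1716 is in that span).
Oct 28, 1716 → Oct 28, 1717: 365 days.
Oct 28, 1717 → Oct 28, 1718: 365 days.
Oct 28, 1718 → Oct 28, 1719: 365 days.
Oct 28, 1719 → Oct 28, 1720: 366 days (Feb 29, 1720 is in that span).
Oct 28, 1720 → Nov 28, 1720: 31 days (October has 31).
Nov 28, 1720 → Dec 28, 1720: 30 days (November has 30).
Dec 28, 1720 → Jan 28, 1721: 31 days (December has 31).
Jan 28, 1721 → Feb 28, 1721: 31 days (January has 31).
Feb 28, 1721 → Mar 28, 1721: 28 days (February has 28).
Mar 28, 1721 → Apr 28, 1721: 31 days (March has 31).
Apr 28, 1721 → May 28, 1721: 30 days (April has 30).
May 28, 1721 → Jun 28, 1721: 31 days (May has 31).
Jun 28, 1721 → Jul 28, 1721: 30 days (June has 30).
Jul 28, 1721 → Aug 28, 1721: 31 days (July has 31).
Aug 28, 1721 → Sep 28, 1721: 31 days (August has 31).
Sep 28, 1721 → Oct 13, 1721: 15 days.
Total: 5464 days.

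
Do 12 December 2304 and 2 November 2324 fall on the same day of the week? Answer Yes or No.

From Dec 12, 2304 to Nov 2, 2324 is 7265 days.
7265 mod 7 = 6, so they are different weekdays.
(Dec 12, 2304 is a Monday; Nov 2, 2324 is a Sunday.)

No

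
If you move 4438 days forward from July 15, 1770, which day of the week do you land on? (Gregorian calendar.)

Sunday

Jul 15, 1770 is a Sunday.
4438 mod 7 = 0, so 4438 days after a Sunday is Sunday + 0 = Sunday.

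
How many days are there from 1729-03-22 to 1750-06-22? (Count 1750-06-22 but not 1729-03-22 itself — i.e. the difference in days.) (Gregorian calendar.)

Mar 22, 1729 → Mar 22, 1730: 365 days.
Mar 22, 1730 → Mar 22, 1731: 365 days.
Mar 22, 1731 → Mar 22, 1732: 366 days (Feb 29, 1732 is in that span).
Mar 22, 1732 → Mar 22, 1733: 365 days.
Mar 22, 1733 → Mar 22, 1734: 365 days.
Mar 22, 1734 → Mar 22, 1735: 365 days.
Mar 22, 1735 → Mar 22, 1736: 366 days (Feb 29, 1736 is in that span).
Mar 22, 1736 → Mar 22, 1737: 365 days.
Mar 22, 1737 → Mar 22, 1738: 365 days.
Mar 22, 1738 → Mar 22, 1739: 365 days.
Mar 22, 1739 → Mar 22, 1740: 366 days (Feb 29, 1740 is in that span).
Mar 22, 1740 → Mar 22, 1741: 365 days.
Mar 22, 1741 → Mar 22, 1742: 365 days.
Mar 22, 1742 → Mar 22, 1743: 365 days.
Mar 22, 1743 → Mar 22, 1744: 366 days (Feb 29, 1744 is in that span).
Mar 22, 1744 → Mar 22, 1745: 365 days.
Mar 22, 1745 → Mar 22, 1746: 365 days.
Mar 22, 1746 → Mar 22, 1747: 365 days.
Mar 22, 1747 → Mar 22, 1748: 366 days (Feb 29, 1748 is in that span).
Mar 22, 1748 → Mar 22, 1749: 365 days.
Mar 22, 1749 → Mar 22, 1750: 365 days.
Mar 22, 1750 → Apr 22, 1750: 31 days (March has 31).
Apr 22, 1750 → May 22, 1750: 30 days (April has 30).
May 22, 1750 → Jun 22, 1750: 31 days.
Total: 7762 days.

7762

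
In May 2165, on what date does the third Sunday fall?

May 19, 2165

May 1, 2165 is a Wednesday.
The first Sunday is therefore May 5 (4 days later).
The third Sunday is 5 + 2×7 = May 19.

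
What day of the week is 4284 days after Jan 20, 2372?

Thursday

First find the weekday of Jan 20, 2372. Doomsday rule: the anchor day for the 2300s is Wednesday. For year 72: 72÷12 = 6 r 0, and 0÷4 = 0, so 6+0+0 = 6.
Wednesday + 6 ≡ Tuesday — that's 2372's doomsday.
In January the doomsday date is Jan 4 (2372 is a leap year (divisible by 4)).
Jan 20 is 16 days after Jan 4; 16 mod 7 = 2, so Tuesday + 2 = Thursday.
4284 mod 7 = 0, so 4284 days after a Thursday is Thursday + 0 = Thursday.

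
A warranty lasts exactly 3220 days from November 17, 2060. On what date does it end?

September 11, 2069

+365 (one year) → Nov 17, 2061 (2855 left).
+365 (one year) → Nov 17, 2062 (2490 left).
+365 (one year) → Nov 17, 2063 (2125 left).
+366 (one year; includes Feb 29, 2064) → Nov 17, 2064 (1759 left).
+365 (one year) → Nov 17, 2065 (1394 left).
+365 (one year) → Nov 17, 2066 (1029 left).
+365 (one year) → Nov 17, 2067 (664 left).
+366 (one year; includes Feb 29, 2068) → Nov 17, 2068 (298 left).
Nov has 30 days: +14 → Dec 1, 2068 (284 left).
Dec has 31 days: +31 → Jan 1, 2069 (253 left).
Jan has 31 days: +31 → Feb 1, 2069 (222 left).
Feb has 28 days: +28 → Mar 1, 2069 (194 left).
Mar has 31 days: +31 → Apr 1, 2069 (163 left).
Apr has 30 days: +30 → May 1, 2069 (133 left).
May has 31 days: +31 → Jun 1, 2069 (102 left).
Jun has 30 days: +30 → Jul 1, 2069 (72 left).
Jul has 31 days: +31 → Aug 1, 2069 (41 left).
Aug has 31 days: +31 → Sep 1, 2069 (10 left).
+10 → Sep 11, 2069.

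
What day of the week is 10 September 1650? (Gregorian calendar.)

Doomsday rule: the anchor day for the 1600s is Tuesday. For year 50: 50÷12 = 4 r 2, and 2÷4 = 0, so 4+2+0 = 6.
Tuesday + 6 ≡ Monday — that's 1650's doomsday.
In September the doomsday date is Sep 5.
Sep 10 is 5 days after Sep 5; 5 mod 7 = 5, so Monday + 5 = Saturday.

Saturday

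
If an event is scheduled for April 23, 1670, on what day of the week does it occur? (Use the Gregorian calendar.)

Doomsday rule: the anchor day for the 1600s is Tuesday. For year 70: 70÷12 = 5 r 10, and 10÷4 = 2, so 5+10+2 = 17.
Tuesday + 17 ≡ Friday — that's 1670's doomsday.
In April the doomsday date is Apr 4.
Apr 23 is 19 days after Apr 4; 19 mod 7 = 5, so Friday + 5 = Wednesday.

Wednesday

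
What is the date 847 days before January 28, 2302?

October 3, 2299

−365 (one year) → Jan 28, 2301 (482 left).
−365 (one year) → Jan 28, 2300 (117 left).
−28 → Dec 31, 2299 (end of Dec, 31 days; 89 left).
−31 → Nov 30, 2299 (end of Nov, 30 days; 58 left).
−30 → Oct 31, 2299 (end of Oct, 31 days; 28 left).
−28 → Oct 3, 2299.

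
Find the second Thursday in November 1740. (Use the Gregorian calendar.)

November 10, 1740

November 1, 1740 is a Tuesday.
The first Thursday is therefore November 3 (2 days later).
The second Thursday is 3 + 1×7 = November 10.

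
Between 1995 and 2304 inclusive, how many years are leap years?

75

Multiples of 4 in [1995,2304]: 78.
Of those, multiples of 100: 4 (not leap unless ÷400).
Multiples of 400: 1.
Leap years = 78 − 4 + 1 = 75.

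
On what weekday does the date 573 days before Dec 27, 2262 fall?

Sunday

Dec 27, 2262 is a Saturday.
573 mod 7 = 6, so 573 days before a Saturday is Saturday − 6 = Sunday.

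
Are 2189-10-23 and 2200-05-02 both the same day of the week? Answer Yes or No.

Yes

From Oct 23, 2189 to May 2, 2200 is 3843 days.
3843 mod 7 = 0, so they are the same weekday.
(Oct 23, 2189 is a Friday; May 2, 2200 is a Friday.)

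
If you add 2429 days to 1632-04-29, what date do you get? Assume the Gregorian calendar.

December 23, 1638

+365 (one year) → Apr 29, 1633 (2064 left).
+365 (one year) → Apr 29, 1634 (1699 left).
+365 (one year) → Apr 29, 1635 (1334 left).
+366 (one year; includes Feb 29, 1636) → Apr 29, 1636 (968 left).
+365 (one year) → Apr 29, 1637 (603 left).
+365 (one year) → Apr 29, 1638 (238 left).
Apr has 30 days: +2 → May 1, 1638 (236 left).
May has 31 days: +31 → Jun 1, 1638 (205 left).
Jun has 30 days: +30 → Jul 1, 1638 (175 left).
Jul has 31 days: +31 → Aug 1, 1638 (144 left).
Aug has 31 days: +31 → Sep 1, 1638 (113 left).
Sep has 30 days: +30 → Oct 1, 1638 (83 left).
Oct has 31 days: +31 → Nov 1, 1638 (52 left).
Nov has 30 days: +30 → Dec 1, 1638 (22 left).
+22 → Dec 23, 1638.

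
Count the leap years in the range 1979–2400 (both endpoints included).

Multiples of 4 in [1979,2400]: 106.
Of those, multiples of 100: 5 (not leap unless ÷400).
Multiples of 400: 2.
Leap years = 106 − 5 + 2 = 103.

103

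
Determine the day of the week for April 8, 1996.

Doomsday rule: the anchor day for the 1900s is Wednesday. For year 96: 96÷12 = 8 r 0, and 0÷4 = 0, so 8+0+0 = 8.
Wednesday + 8 ≡ Thursday — that's 1996's doomsday.
In April the doomsday date is Apr 4.
Apr 8 is 4 days after Apr 4; 4 mod 7 = 4, so Thursday + 4 = Monday.

Monday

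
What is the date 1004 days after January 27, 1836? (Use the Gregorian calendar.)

+366 (one year; includes Feb 29, 1836) → Jan 27, 1837 (638 left).
+365 (one year) → Jan 27, 1838 (273 left).
Jan has 31 days: +5 → Feb 1, 1838 (268 left).
Feb has 28 days: +28 → Mar 1, 1838 (240 left).
Mar has 31 days: +31 → Apr 1, 1838 (209 left).
Apr has 30 days: +30 → May 1, 1838 (179 left).
May has 31 days: +31 → Jun 1, 1838 (148 left).
Jun has 30 days: +30 → Jul 1, 1838 (118 left).
Jul has 31 days: +31 → Aug 1, 1838 (87 left).
Aug has 31 days: +31 → Sep 1, 1838 (56 left).
Sep has 30 days: +30 → Oct 1, 1838 (26 left).
+26 → Oct 27, 1838.

October 27, 1838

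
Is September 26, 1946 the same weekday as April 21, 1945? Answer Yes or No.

No

From Apr 21, 1945 to Sep 26, 1946 is 523 days.
523 mod 7 = 5, so they are different weekdays.
(Apr 21, 1945 is a Saturday; Sep 26, 1946 is a Thursday.)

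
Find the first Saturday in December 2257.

December 5, 2257

December 1, 2257 is a Tuesday.
The first Saturday is therefore December 5 (4 days later).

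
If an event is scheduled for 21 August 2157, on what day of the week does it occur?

Doomsday rule: the anchor day for the 2100s is Sunday. For year 57: 57÷12 = 4 r 9, and 9÷4 = 2, so 4+9+2 = 15.
Sunday + 15 ≡ Monday — that's 2157's doomsday.
In August the doomsday date is Aug 8.
Aug 21 is 13 days after Aug 8; 13 mod 7 = 6, so Monday + 6 = Sunday.

Sunday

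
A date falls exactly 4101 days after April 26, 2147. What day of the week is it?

First find the weekday of Apr 26, 2147. Doomsday rule: the anchor day for the 2100s is Sunday. For year 47: 47÷12 = 3 r 11, and 11÷4 = 2, so 3+11+2 = 16.
Sunday + 16 ≡ Tuesday — that's 2147's doomsday.
In April the doomsday date is Apr 4.
Apr 26 is 22 days after Apr 4; 22 mod 7 = 1, so Tuesday + 1 = Wednesday.
4101 mod 7 = 6, so 4101 days after a Wednesday is Wednesday + 6 = Tuesday.

Tuesday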